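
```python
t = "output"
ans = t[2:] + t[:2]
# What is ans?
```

Trace:
`t = "output"` → t = 'output'
`ans = t[2:] + t[:2]` → ans = 'tputou'
So ans = 'tputou'

Answer: 'tputou'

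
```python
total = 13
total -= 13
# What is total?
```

Trace:
`total = 13` → total = 13
`total -= 13` → total = 0
So total = 0

Answer: 0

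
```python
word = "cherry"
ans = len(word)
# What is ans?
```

Trace:
`word = "cherry"` → word = 'cherry'
`ans = len(word)` → ans = 6
So ans = 6

Answer: 6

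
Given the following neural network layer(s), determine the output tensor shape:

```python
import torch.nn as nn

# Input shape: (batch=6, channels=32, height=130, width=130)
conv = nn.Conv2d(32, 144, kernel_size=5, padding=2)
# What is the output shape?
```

Input: (6, 32, 130, 130) -> Output: (6, 144, 130, 130)

Answer: (6, 144, 130, 130)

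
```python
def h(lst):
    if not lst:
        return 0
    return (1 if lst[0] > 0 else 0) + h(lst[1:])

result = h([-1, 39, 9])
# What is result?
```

Count of positive elements in [-1, 39, 9] = 2

Answer: 2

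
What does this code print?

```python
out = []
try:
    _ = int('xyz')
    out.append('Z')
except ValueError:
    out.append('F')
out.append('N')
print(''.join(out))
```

Execution trace: 'F' (except ValueError) → 'N' (after the try/except). Output: FN

Answer: FN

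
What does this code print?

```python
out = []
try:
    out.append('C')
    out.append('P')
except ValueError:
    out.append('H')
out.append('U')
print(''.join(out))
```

Execution trace: 'C' (try body) → 'P' (try body, no exception) → 'U' (after the try/except). Output: CPU

Answer: CPU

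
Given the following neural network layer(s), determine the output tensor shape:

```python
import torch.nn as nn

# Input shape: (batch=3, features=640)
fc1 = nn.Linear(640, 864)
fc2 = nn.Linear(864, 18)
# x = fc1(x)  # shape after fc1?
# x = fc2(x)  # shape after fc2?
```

Input: (3, 640) -> after fc1: (3, 864) -> Output: (3, 18)

Answer: (3, 18)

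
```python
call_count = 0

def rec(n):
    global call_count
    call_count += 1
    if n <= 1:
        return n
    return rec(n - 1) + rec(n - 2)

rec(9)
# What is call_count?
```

Calls(n) = 1 + Calls(n-1) + Calls(n-2); Calls(0)=Calls(1)=1. For n=9 this gives 109.

Answer: 109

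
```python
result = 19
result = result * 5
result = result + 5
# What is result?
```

Trace:
`result = 19` → result = 19
`result = result * 5` → result = 95
`result = result + 5` → result = 100
So result = 100

Answer: 100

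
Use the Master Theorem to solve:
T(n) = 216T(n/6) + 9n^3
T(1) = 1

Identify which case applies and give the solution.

a=216, b=6, f(n)=9n^3. log_6(216) = 3. Since c=3 = 3, Case 2 applies: T(n) = Θ(n^log_b(a) · log n) = O(n^3 log n).

Answer: O(n^3 log n) - Case 2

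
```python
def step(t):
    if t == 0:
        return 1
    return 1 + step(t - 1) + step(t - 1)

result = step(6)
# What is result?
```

step(t) = 1 + 2·step(t-1), step(0)=1. Closed form: (1+1)·2^6 - 1 = 127.

Answer: 127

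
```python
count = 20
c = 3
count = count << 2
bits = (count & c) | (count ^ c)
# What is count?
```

Trace:
`count = 20` → count = 20
`c = 3` → c = 3
`count = count << 2` → count = 80
`bits = (count & c) | (count ^ c)` → bits = 83
So count = 80

Answer: 80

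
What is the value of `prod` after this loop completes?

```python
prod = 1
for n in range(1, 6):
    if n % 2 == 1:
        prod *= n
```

Product of odd numbers 1 to 5
`prod` takes the values: 1 → 3 → 15

Answer: 15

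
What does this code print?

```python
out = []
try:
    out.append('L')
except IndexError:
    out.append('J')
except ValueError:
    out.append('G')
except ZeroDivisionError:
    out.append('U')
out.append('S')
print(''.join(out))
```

Execution trace: 'L' (try body, no exception) → 'S' (after the try/except). Output: LS

Answer: LS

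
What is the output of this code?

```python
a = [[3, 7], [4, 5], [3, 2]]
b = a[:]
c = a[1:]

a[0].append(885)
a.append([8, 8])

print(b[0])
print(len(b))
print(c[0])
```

Key concept: slice with nested mutation.
Step by step:
`a = [[3, 7], [4, 5], [3, 2]]` → a = [[3, 7], [4, 5], [3, 2]]
`b = a[:]` → b = [[3, 7], [4, 5], [3, 2]]
`c = a[1:]` → c = [[4, 5], [3, 2]]
`a[0].append(885)` → a = [[3, 7, 885], [4, 5], [3, 2]]; b = [[3, 7, 885], [4, 5], [3, 2]]
`a.append([8, 8])` → a = [[3, 7, 885], [4, 5], [3, 2], [8, 8]]
`print(b[0])` → prints [3, 7, 885]
`print(len(b))` → prints 3
`print(c[0])` → prints [4, 5]

Answer:
[3, 7, 885]
3
[4, 5]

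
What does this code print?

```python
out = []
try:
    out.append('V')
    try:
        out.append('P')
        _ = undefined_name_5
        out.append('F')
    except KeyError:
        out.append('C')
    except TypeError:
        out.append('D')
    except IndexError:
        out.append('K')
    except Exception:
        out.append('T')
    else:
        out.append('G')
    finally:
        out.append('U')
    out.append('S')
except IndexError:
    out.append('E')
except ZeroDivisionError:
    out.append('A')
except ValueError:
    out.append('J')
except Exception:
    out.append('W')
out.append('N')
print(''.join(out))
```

Execution trace: 'V' (try body) → 'P' (inner try body) → 'T' (inner except Exception) → 'U' (inner finally) → 'S' (try body, no exception) → 'N' (after the try/except). Output: VPTUSN

Answer: VPTUSN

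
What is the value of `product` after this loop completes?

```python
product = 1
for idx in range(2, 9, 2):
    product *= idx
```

Product of even numbers 2 to 8
`product` takes the values: 1 → 2 → 8 → 48 → 384

Answer: 384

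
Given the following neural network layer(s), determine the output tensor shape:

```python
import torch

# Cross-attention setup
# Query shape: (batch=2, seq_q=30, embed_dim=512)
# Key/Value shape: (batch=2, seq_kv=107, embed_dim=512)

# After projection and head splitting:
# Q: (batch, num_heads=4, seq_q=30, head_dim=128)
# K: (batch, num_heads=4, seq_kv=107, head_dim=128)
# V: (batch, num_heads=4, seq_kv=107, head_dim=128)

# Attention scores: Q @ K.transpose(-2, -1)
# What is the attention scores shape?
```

Input: (2, 30, 512) -> Output: (2, 4, 30, 107)

Answer: (2, 4, 30, 107)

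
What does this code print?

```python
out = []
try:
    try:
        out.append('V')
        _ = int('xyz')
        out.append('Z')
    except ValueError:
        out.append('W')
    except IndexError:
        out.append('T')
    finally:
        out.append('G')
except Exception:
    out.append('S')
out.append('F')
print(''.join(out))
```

Execution trace: 'V' (inner try body) → 'W' (inner except ValueError) → 'G' (inner finally) → 'F' (after the try/except). Output: VWGF

Answer: VWGF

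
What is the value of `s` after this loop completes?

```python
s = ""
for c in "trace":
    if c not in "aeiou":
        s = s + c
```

Remove vowels from 'trace'
`s` takes the values: "" → "t" → "tr" → "trc"

Answer: "trc"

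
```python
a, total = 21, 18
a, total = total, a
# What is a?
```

Trace:
`a, total = 21, 18` → a = 21; total = 18
`a, total = total, a` → a = 18; total = 21
So a = 18

Answer: 18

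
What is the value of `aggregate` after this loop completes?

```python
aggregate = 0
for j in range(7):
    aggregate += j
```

Sum of 0 to 6 = 21
`aggregate` takes the values: 0 → 1 → 3 → 6 → 10 → 15 → 21

Answer: 21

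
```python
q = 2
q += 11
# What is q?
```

Trace:
`q = 2` → q = 2
`q += 11` → q = 13
So q = 13

Answer: 13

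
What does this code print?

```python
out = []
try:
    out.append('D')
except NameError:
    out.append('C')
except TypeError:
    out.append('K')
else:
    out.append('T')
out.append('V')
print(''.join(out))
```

Execution trace: 'D' (try body, no exception) → 'T' (else) → 'V' (after the try/except). Output: DTV

Answer: DTV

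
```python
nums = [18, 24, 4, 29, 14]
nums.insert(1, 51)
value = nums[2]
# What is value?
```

Trace:
`nums = [18, 24, 4, 29, 14]` → nums = [18, 24, 4, 29, 14]
`nums.insert(1, 51)` → nums = [18, 51, 24, 4, 29, 14]
`value = nums[2]` → value = 24
So value = 24

Answer: 24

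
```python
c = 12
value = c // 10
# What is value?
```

Trace:
`c = 12` → c = 12
`value = c // 10` → value = 1
So value = 1

Answer: 1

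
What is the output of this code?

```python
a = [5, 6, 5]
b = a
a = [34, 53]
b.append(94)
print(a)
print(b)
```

Key concept: rebinding vs mutation: a is rebound to a new list, b still points at the original.
Step by step:
`a = [5, 6, 5]` → a = [5, 6, 5]
`b = a` → b = [5, 6, 5] (same object as a)
`a = [34, 53]` → a = [34, 53]
`b.append(94)` → b = [5, 6, 5, 94]
`print(a)` → prints [34, 53]
`print(b)` → prints [5, 6, 5, 94]

Answer:
[34, 53]
[5, 6, 5, 94]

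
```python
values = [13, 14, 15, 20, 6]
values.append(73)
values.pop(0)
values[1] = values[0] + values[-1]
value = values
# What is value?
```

Trace:
`values = [13, 14, 15, 20, 6]` → values = [13, 14, 15, 20, 6]
`values.append(73)` → values = [13, 14, 15, 20, 6, 73]
`values.pop(0)` → values = [14, 15, 20, 6, 73]
`values[1] = values[0] + values[-1]` → values = [14, 87, 20, 6, 73]
`value = values` → value = [14, 87, 20, 6, 73]
So value = [14, 87, 20, 6, 73]

Answer: [14, 87, 20, 6, 73]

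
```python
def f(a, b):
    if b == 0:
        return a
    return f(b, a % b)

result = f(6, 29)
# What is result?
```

f(6, 29) -> f(29, 6) -> f(6, 5) -> f(5, 1) -> f(1, 0) -> 1

Answer: 1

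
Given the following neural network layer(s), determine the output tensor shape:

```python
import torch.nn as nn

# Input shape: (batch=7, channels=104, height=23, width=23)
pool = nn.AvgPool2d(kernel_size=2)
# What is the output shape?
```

Input: (7, 104, 23, 23) -> Output: (7, 104, 11, 11)

Answer: (7, 104, 11, 11)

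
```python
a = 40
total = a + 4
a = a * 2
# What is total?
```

Trace:
`a = 40` → a = 40
`total = a + 4` → total = 44
`a = a * 2` → a = 80
So total = 44

Answer: 44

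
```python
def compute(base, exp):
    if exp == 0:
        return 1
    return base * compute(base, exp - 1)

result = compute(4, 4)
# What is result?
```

compute(4, 4) = 4 * 4 * 4 * 4 = 256

Answer: 256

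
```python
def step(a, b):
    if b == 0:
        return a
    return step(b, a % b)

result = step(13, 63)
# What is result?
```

step(13, 63) -> step(63, 13) -> step(13, 11) -> step(11, 2) -> step(2, 1) -> step(1, 0) -> 1

Answer: 1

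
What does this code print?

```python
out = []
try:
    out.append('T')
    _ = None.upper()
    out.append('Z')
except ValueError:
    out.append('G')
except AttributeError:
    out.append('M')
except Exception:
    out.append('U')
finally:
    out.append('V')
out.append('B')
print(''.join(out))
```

Execution trace: 'T' (try body) → 'M' (except AttributeError) → 'V' (finally) → 'B' (after the try/except). Output: TMVB

Answer: TMVB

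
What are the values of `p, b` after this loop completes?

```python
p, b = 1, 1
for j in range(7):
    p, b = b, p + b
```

Fibonacci: after 7 iterations
`p, b` takes the values: (1, 1) → (1, 2) → (2, 3) → (3, 5) → (5, 8) → (8, 13) → (13, 21) → (21, 34)

Answer: 21, 34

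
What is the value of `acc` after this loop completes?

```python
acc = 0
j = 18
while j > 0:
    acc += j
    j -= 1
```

Sum 18 down to 1
`acc` takes the values: 0 → 18 → 35 → 51 → 66 → 80 → 93 → 105 → 116 → 126 → 135 → 143 → 150 → 156 → 161 → 165 → 168 → 170 → 171

Answer: 171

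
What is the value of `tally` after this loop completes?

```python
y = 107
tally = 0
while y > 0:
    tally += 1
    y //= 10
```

Count digits by repeated division by 10
`tally` takes the values: 0 → 1 → 2 → 3

Answer: 3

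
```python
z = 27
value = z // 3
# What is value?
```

Trace:
`z = 27` → z = 27
`value = z // 3` → value = 9
So value = 9

Answer: 9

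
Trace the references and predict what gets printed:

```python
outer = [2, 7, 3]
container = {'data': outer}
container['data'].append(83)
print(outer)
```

Key concept: dict holds reference to list.
Step by step:
`outer = [2, 7, 3]` → outer = [2, 7, 3]
`container = {'data': outer}` → container = {'data': [2, 7, 3]}
`container['data'].append(83)` → outer = [2, 7, 3, 83]; container = {'data': [2, 7, 3, 83]}
`print(outer)` → prints [2, 7, 3, 83]

Answer: [2, 7, 3, 83]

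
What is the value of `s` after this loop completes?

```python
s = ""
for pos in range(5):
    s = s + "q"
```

Repeat 'q' 5 times
`s` takes the values: "" → "q" → "qq" → "qqq" → "qqqq" → "qqqqq"

Answer: "qqqqq"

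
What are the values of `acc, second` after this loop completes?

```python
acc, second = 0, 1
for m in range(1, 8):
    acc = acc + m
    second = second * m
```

Sum and factorial of 1 to 7
`acc, second` takes the values: (0, 1) → (1, 1) → (3, 1) → (3, 2) → (6, 2) → (6, 6) → (10, 6) → (10, 24) → (15, 24) → (15, 120) → (21, 120) → (21, 720) → (28, 720) → (28, 5040)

Answer: 28, 5040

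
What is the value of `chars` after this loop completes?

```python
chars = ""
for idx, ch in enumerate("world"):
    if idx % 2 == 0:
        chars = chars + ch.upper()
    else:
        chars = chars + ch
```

Uppercase even positions in 'world'
`chars` takes the values: "" → "W" → "Wo" → "WoR" → "WoRl" → "WoRlD"

Answer: "WoRlD"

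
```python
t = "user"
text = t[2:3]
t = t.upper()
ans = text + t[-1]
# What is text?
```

Trace:
`t = "user"` → t = 'user'
`text = t[2:3]` → text = 'e'
`t = t.upper()` → t = 'USER'
`ans = text + t[-1]` → ans = 'eR'
So text = 'e'

Answer: 'e'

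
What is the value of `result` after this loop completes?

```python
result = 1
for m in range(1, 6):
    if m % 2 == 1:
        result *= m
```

Product of odd numbers 1 to 5
`result` takes the values: 1 → 3 → 15

Answer: 15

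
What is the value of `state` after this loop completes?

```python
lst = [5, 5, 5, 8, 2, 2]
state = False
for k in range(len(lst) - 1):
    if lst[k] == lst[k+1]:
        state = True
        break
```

Check consecutive duplicates in [5, 5, 5, 8, 2, 2]
`state` takes the values: False → True

Answer: True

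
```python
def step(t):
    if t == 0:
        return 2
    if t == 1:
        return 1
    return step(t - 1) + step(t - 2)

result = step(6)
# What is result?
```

Build up from base cases: step(0)=2, step(1)=1, step(2)=3, step(3)=4, step(4)=7, step(5)=11, step(6)=18

Answer: 18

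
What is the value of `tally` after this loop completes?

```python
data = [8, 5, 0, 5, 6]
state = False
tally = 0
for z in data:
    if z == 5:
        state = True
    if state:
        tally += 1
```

Count elements after first 5 in [8, 5, 0, 5, 6]
`tally` takes the values: 0 → 1 → 2 → 3 → 4

Answer: 4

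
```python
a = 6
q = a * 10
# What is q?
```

Trace:
`a = 6` → a = 6
`q = a * 10` → q = 60
So q = 60

Answer: 60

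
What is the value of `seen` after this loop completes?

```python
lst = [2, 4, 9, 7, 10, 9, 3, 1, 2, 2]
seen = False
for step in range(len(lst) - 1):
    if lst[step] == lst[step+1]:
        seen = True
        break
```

Check consecutive duplicates in [2, 4, 9, 7, 10, 9, 3, 1, 2, 2]
`seen` takes the values: False → True

Answer: True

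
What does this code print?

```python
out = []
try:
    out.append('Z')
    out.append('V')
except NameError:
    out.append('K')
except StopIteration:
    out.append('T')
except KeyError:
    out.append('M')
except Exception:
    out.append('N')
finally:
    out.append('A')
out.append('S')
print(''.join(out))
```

Execution trace: 'Z' (try body) → 'V' (try body, no exception) → 'A' (finally) → 'S' (after the try/except). Output: ZVAS

Answer: ZVAS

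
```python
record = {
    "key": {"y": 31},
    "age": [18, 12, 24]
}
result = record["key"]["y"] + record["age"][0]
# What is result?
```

Trace:
`record = { ...` → record = {'key': {'y': 31}, 'age': [18, 12, 24]}
`result = record["key"]["y"] + record["age"][0]` → result = 49
So result = 49

Answer: 49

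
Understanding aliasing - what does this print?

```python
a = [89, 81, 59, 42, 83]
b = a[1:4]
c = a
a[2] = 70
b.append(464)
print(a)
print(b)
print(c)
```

Key concept: slice vs alias.
Step by step:
`a = [89, 81, 59, 42, 83]` → a = [89, 81, 59, 42, 83]
`b = a[1:4]` → b = [81, 59, 42]
`c = a` → c = [89, 81, 59, 42, 83] (same object as a)
`a[2] = 70` → a = [89, 81, 70, 42, 83] (same object as c); c = [89, 81, 70, 42, 83] (same object as a)
`b.append(464)` → b = [81, 59, 42, 464]
`print(a)` → prints [89, 81, 70, 42, 83]
`print(b)` → prints [81, 59, 42, 464]
`print(c)` → prints [89, 81, 70, 42, 83]

Answer:
[89, 81, 70, 42, 83]
[81, 59, 42, 464]
[89, 81, 70, 42, 83]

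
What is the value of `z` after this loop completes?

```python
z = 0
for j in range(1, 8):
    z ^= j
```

XOR of 1 to 7
`z` takes the values: 0 → 1 → 3 → 0 → 4 → 1 → 7 → 0

Answer: 0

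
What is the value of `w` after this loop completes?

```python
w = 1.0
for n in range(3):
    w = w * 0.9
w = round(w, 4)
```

Exponential decay: 1.0 * 0.9^3
`w` takes the values: 1.0 → 0.9 → 0.81 → 0.729

Answer: 0.729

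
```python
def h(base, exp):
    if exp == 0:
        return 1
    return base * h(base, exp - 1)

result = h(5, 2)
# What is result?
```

h(5, 2) = 5 * 5 = 25

Answer: 25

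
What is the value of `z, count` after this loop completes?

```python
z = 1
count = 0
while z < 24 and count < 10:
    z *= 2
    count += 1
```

Double until >= 24 or 10 iterations
`z, count` takes the values: (1, 0) → (2, 0) → (2, 1) → (4, 1) → (4, 2) → (8, 2) → (8, 3) → (16, 3) → (16, 4) → (32, 4) → (32, 5)

Answer: 32, 5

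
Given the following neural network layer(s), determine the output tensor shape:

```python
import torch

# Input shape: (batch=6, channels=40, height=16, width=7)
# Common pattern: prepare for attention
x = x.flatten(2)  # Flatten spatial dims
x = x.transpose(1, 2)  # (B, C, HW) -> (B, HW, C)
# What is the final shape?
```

Input: (6, 40, 16, 7) -> after flatten(2): (6, 40, 112) -> Output: (6, 112, 40)

Answer: (6, 112, 40)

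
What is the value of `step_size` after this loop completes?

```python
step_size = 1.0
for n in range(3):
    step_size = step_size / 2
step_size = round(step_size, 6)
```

Halving LR 3 times: 1 / 2^3
`step_size` takes the values: 1.0 → 0.5 → 0.25 → 0.125

Answer: 0.125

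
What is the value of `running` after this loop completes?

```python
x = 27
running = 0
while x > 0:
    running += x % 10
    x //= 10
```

Sum digits of 27
`running` takes the values: 0 → 7 → 9

Answer: 9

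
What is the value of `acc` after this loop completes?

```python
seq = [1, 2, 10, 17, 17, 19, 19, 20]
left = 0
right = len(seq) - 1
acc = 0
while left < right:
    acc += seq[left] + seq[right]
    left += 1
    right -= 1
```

Sum of pairs from ends
`acc` takes the values: 0 → 21 → 42 → 71 → 105

Answer: 105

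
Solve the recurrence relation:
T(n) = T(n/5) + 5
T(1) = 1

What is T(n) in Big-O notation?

Each step divides n by 5 and adds 5. After log_5(n) steps we reach T(1)=1. So T(n) = 5·log_5(n) + 1 = O(log n).

Answer: O(log n)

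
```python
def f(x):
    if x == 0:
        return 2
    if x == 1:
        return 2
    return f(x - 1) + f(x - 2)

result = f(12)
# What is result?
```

Build up from base cases: f(0)=2, f(1)=2, f(2)=4, f(3)=6, f(4)=10, f(5)=16, f(6)=26, ..., f(12)=466

Answer: 466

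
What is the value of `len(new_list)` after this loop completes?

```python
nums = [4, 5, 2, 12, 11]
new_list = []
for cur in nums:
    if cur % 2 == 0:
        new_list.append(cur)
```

Count even numbers in [4, 5, 2, 12, 11]
`new_list` takes the values: [] → [4] → [4, 2] → [4, 2, 12]
So `len(new_list)` = 3

Answer: 3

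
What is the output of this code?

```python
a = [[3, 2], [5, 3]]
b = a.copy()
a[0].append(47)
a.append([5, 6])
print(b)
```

Key concept: shallow copy with nested lists.
Step by step:
`a = [[3, 2], [5, 3]]` → a = [[3, 2], [5, 3]]
`b = a.copy()` → b = [[3, 2], [5, 3]]
`a[0].append(47)` → a = [[3, 2, 47], [5, 3]]; b = [[3, 2, 47], [5, 3]]
`a.append([5, 6])` → a = [[3, 2, 47], [5, 3], [5, 6]]
`print(b)` → prints [[3, 2, 47], [5, 3]]

Answer: [[3, 2, 47], [5, 3]]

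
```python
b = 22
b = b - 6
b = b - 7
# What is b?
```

Trace:
`b = 22` → b = 22
`b = b - 6` → b = 16
`b = b - 7` → b = 9
So b = 9

Answer: 9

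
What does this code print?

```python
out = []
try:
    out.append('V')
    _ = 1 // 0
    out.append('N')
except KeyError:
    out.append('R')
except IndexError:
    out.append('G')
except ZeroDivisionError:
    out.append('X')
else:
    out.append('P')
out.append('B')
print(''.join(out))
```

Execution trace: 'V' (try body) → 'X' (except ZeroDivisionError) → 'B' (after the try/except). Output: VXB

Answer: VXB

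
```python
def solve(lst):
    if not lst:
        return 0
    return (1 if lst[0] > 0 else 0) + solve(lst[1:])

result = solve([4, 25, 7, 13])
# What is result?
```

Count of positive elements in [4, 25, 7, 13] = 4

Answer: 4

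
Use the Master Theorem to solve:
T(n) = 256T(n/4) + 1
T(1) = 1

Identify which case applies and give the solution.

a=256, b=4, f(n)=1. log_4(256) = 4. Since c=0 < 4, Case 1 applies: T(n) = Θ(n^log_b(a)) = O(n^4).

Answer: O(n^4) - Case 1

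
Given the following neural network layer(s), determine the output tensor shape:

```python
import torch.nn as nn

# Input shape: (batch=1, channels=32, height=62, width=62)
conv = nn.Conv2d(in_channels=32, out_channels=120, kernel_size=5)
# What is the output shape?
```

Input: (1, 32, 62, 62) -> Output: (1, 120, 58, 58)

Answer: (1, 120, 58, 58)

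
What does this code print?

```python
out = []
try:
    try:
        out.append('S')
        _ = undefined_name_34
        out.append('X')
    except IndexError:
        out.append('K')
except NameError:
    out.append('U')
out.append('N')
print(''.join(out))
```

Execution trace: 'S' (inner try body) → 'U' (outer except NameError) → 'N' (after the try/except). Output: SUN

Answer: SUN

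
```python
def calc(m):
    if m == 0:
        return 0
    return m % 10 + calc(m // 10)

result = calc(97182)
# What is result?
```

Sum of digits of 97182: 2 + 8 + 1 + 7 + 9 = 27

Answer: 27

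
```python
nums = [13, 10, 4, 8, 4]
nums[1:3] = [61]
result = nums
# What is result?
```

Trace:
`nums = [13, 10, 4, 8, 4]` → nums = [13, 10, 4, 8, 4]
`nums[1:3] = [61]` → nums = [13, 61, 8, 4]
`result = nums` → result = [13, 61, 8, 4]
So result = [13, 61, 8, 4]

Answer: [13, 61, 8, 4]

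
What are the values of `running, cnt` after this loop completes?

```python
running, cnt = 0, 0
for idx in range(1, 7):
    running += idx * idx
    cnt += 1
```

Sum of squares and count
`running, cnt` takes the values: (0, 0) → (1, 0) → (1, 1) → (5, 1) → (5, 2) → (14, 2) → (14, 3) → (30, 3) → (30, 4) → (55, 4) → (55, 5) → (91, 5) → (91, 6)

Answer: 91, 6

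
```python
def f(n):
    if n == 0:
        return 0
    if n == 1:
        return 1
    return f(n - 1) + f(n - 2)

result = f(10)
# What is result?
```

Build up from base cases: f(0)=0, f(1)=1, f(2)=1, f(3)=2, f(4)=3, f(5)=5, f(6)=8, ..., f(10)=55

Answer: 55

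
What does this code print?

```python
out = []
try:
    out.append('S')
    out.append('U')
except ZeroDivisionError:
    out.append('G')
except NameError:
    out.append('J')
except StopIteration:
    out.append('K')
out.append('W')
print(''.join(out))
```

Execution trace: 'S' (try body) → 'U' (try body, no exception) → 'W' (after the try/except). Output: SUW

Answer: SUW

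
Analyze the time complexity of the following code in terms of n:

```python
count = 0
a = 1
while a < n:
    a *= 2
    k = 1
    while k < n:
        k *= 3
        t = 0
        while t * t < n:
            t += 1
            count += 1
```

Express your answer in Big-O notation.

Each loop level contributes: log n × log n × √n. Multiplying the contributions gives O(√n log² n).

Answer: O(√n log² n)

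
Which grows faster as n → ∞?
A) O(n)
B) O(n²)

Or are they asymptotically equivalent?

O(n) vs O(n²): Higher order terms dominate.

Answer: B) O(n²) grows faster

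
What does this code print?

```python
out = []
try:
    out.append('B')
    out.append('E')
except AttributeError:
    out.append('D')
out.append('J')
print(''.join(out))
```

Execution trace: 'B' (try body) → 'E' (try body, no exception) → 'J' (after the try/except). Output: BEJ

Answer: BEJ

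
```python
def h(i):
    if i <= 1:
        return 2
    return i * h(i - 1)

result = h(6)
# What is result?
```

h(6) = 6 * 5 * 4 * 3 * 2 * 2 = 1440

Answer: 1440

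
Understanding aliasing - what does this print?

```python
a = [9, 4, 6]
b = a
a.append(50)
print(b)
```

Key concept: basic list aliasing.
Step by step:
`a = [9, 4, 6]` → a = [9, 4, 6]
`b = a` → b = [9, 4, 6] (same object as a)
`a.append(50)` → a = [9, 4, 6, 50] (same object as b); b = [9, 4, 6, 50] (same object as a)
`print(b)` → prints [9, 4, 6, 50]

Answer: [9, 4, 6, 50]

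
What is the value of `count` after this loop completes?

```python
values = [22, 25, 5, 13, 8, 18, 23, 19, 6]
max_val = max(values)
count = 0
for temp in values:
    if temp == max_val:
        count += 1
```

Count of max value 25 in [22, 25, 5, 13, 8, 18, 23, 19, 6]
`count` takes the values: 0 → 1

Answer: 1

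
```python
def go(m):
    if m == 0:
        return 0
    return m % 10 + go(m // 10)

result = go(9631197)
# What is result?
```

Sum of digits of 9631197: 7 + 9 + 1 + 1 + 3 + 6 + 9 = 36

Answer: 36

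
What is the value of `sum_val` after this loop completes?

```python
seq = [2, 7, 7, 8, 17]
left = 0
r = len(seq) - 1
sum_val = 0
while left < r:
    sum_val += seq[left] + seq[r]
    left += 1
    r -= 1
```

Sum of pairs from ends
`sum_val` takes the values: 0 → 19 → 34

Answer: 34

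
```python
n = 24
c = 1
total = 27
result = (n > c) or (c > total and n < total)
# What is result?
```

Trace:
`n = 24` → n = 24
`c = 1` → c = 1
`total = 27` → total = 27
`result = (n > c) or (c > total and n < total)` → result = True
So result = True

Answer: True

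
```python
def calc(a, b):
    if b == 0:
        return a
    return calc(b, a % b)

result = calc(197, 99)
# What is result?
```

calc(197, 99) -> calc(99, 98) -> calc(98, 1) -> calc(1, 0) -> 1

Answer: 1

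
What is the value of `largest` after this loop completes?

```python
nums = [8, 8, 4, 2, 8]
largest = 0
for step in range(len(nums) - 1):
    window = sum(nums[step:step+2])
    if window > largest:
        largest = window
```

Max sum of 2-element window in [8, 8, 4, 2, 8]
`largest` takes the values: 0 → 16

Answer: 16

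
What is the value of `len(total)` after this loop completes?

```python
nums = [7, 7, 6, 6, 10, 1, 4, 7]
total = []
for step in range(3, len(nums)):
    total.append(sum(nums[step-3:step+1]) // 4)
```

Number of 4-element averages
`total` takes the values: [] → [6] → [6, 7] → [6, 7, 5] → [6, 7, 5, 5] → [6, 7, 5, 5, 5]
So `len(total)` = 5

Answer: 5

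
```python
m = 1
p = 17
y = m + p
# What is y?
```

Trace:
`m = 1` → m = 1
`p = 17` → p = 17
`y = m + p` → y = 18
So y = 18

Answer: 18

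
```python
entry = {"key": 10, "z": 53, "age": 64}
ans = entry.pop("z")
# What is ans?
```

Trace:
`entry = {"key": 10, "z": 53, "age": 64}` → entry = {'key': 10, 'z': 53, 'age': 64}
`ans = entry.pop("z")` → entry = {'key': 10, 'age': 64}; ans = 53
So ans = 53

Answer: 53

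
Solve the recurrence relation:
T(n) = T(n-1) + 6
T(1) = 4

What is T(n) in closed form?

Unrolling: T(n) = T(1) + 6·(n-1) = 4 + 6(n-1) = 6n - 2.

Answer: T(n) = 6n - 2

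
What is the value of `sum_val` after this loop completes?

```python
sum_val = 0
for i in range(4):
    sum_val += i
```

Sum of 0 to 3 = 6
`sum_val` takes the values: 0 → 1 → 3 → 6

Answer: 6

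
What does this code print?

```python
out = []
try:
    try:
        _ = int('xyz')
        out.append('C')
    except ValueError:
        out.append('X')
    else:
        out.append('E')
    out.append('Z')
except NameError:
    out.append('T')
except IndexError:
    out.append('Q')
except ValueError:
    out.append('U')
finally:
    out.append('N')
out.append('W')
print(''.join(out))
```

Execution trace: 'X' (inner except ValueError) → 'Z' (try body, no exception) → 'N' (finally) → 'W' (after the try/except). Output: XZNW

Answer: XZNW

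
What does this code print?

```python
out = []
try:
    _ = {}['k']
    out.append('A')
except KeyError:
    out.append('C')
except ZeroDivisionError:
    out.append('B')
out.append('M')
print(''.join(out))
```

Execution trace: 'C' (except KeyError) → 'M' (after the try/except). Output: CM

Answer: CM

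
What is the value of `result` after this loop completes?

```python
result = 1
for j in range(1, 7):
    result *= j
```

6! = 720
`result` takes the values: 1 → 2 → 6 → 24 → 120 → 720

Answer: 720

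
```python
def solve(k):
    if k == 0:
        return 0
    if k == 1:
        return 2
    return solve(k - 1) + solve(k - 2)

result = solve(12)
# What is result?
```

Build up from base cases: solve(0)=0, solve(1)=2, solve(2)=2, solve(3)=4, solve(4)=6, solve(5)=10, solve(6)=16, ..., solve(12)=288

Answer: 288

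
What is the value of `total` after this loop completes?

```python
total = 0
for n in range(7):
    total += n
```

Sum of 0 to 6 = 21
`total` takes the values: 0 → 1 → 3 → 6 → 10 → 15 → 21

Answer: 21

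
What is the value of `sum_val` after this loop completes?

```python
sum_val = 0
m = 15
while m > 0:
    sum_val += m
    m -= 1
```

Sum 15 down to 1
`sum_val` takes the values: 0 → 15 → 29 → 42 → 54 → 65 → 75 → 84 → 92 → 99 → 105 → 110 → 114 → 117 → 119 → 120

Answer: 120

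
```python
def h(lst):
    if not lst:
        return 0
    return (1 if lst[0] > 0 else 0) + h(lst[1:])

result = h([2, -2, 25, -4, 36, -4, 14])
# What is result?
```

Count of positive elements in [2, -2, 25, -4, 36, -4, 14] = 4

Answer: 4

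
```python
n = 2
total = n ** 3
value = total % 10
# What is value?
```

Trace:
`n = 2` → n = 2
`total = n ** 3` → total = 8
`value = total % 10` → value = 8
So value = 8

Answer: 8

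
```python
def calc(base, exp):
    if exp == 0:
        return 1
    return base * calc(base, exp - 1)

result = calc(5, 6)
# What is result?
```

calc(5, 6) = 5 * 5 * 5 * 5 * 5 * 5 = 15625

Answer: 15625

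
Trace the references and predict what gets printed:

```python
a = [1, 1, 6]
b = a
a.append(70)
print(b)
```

Key concept: basic list aliasing.
Step by step:
`a = [1, 1, 6]` → a = [1, 1, 6]
`b = a` → b = [1, 1, 6] (same object as a)
`a.append(70)` → a = [1, 1, 6, 70] (same object as b); b = [1, 1, 6, 70] (same object as a)
`print(b)` → prints [1, 1, 6, 70]

Answer: [1, 1, 6, 70]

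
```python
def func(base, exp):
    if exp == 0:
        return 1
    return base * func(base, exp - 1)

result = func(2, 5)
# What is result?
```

func(2, 5) = 2 * 2 * 2 * 2 * 2 = 32

Answer: 32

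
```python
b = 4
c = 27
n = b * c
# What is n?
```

Trace:
`b = 4` → b = 4
`c = 27` → c = 27
`n = b * c` → n = 108
So n = 108

Answer: 108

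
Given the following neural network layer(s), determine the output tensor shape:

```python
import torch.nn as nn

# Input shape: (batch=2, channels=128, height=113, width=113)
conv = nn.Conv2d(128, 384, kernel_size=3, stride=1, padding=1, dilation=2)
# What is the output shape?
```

Input: (2, 128, 113, 113) -> Output: (2, 384, 111, 111)

Answer: (2, 384, 111, 111)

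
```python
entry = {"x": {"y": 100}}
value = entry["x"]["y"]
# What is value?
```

Trace:
`entry = {"x": {"y": 100}}` → entry = {'x': {'y': 100}}
`value = entry["x"]["y"]` → value = 100
So value = 100

Answer: 100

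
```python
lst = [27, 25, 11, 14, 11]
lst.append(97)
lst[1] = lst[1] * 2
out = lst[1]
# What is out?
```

Trace:
`lst = [27, 25, 11, 14, 11]` → lst = [27, 25, 11, 14, 11]
`lst.append(97)` → lst = [27, 25, 11, 14, 11, 97]
`lst[1] = lst[1] * 2` → lst = [27, 50, 11, 14, 11, 97]
`out = lst[1]` → out = 50
So out = 50

Answer: 50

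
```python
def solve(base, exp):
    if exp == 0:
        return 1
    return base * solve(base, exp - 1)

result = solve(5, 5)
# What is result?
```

solve(5, 5) = 5 * 5 * 5 * 5 * 5 = 3125

Answer: 3125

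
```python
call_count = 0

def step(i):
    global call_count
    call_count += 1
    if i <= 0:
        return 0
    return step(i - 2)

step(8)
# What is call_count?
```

Linear recursion stepping by 2: 5 calls from i=8 down to ≤0.

Answer: 5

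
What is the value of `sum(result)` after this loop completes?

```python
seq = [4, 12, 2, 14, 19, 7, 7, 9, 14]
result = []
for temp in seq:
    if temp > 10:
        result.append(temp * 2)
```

Sum of doubled values > 10
`result` takes the values: [] → [24] → [24, 28] → [24, 28, 38] → [24, 28, 38, 28]
So `sum(result)` = 118

Answer: 118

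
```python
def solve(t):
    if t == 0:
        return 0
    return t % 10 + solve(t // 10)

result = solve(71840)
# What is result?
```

Sum of digits of 71840: 0 + 4 + 8 + 1 + 7 = 20

Answer: 20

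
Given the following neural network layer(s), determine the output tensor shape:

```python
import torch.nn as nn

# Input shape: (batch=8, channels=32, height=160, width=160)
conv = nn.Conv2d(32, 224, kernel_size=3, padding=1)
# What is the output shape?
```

Input: (8, 32, 160, 160) -> Output: (8, 224, 160, 160)

Answer: (8, 224, 160, 160)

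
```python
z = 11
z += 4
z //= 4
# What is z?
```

Trace:
`z = 11` → z = 11
`z += 4` → z = 15
`z //= 4` → z = 3
So z = 3

Answer: 3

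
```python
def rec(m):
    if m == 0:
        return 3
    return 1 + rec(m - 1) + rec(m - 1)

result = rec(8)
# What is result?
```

rec(m) = 1 + 2·rec(m-1), rec(0)=3. Closed form: (3+1)·2^8 - 1 = 1023.

Answer: 1023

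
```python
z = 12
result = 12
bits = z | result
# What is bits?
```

Trace:
`z = 12` → z = 12
`result = 12` → result = 12
`bits = z | result` → bits = 12
So bits = 12

Answer: 12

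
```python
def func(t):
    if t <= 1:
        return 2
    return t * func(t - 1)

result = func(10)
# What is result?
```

func(10) = 10 * 9 * 8 * 7 * 6 * 5 * 4 * 3 * 2 * 2 = 7257600

Answer: 7257600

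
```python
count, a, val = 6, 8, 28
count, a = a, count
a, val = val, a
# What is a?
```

Trace:
`count, a, val = 6, 8, 28` → count = 6; a = 8; val = 28
`count, a = a, count` → count = 8; a = 6
`a, val = val, a` → a = 28; val = 6
So a = 28

Answer: 28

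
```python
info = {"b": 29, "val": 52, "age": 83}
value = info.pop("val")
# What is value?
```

Trace:
`info = {"b": 29, "val": 52, "age": 83}` → info = {'b': 29, 'val': 52, 'age': 83}
`value = info.pop("val")` → info = {'b': 29, 'age': 83}; value = 52
So value = 52

Answer: 52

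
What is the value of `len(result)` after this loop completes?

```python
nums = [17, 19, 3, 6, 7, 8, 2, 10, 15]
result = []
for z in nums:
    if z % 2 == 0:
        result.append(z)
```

Count even numbers in [17, 19, 3, 6, 7, 8, 2, 10, 15]
`result` takes the values: [] → [6] → [6, 8] → [6, 8, 2] → [6, 8, 2, 10]
So `len(result)` = 4

Answer: 4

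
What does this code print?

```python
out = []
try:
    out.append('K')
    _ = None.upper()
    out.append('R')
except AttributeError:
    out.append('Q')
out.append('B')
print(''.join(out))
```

Execution trace: 'K' (try body) → 'Q' (except AttributeError) → 'B' (after the try/except). Output: KQB

Answer: KQB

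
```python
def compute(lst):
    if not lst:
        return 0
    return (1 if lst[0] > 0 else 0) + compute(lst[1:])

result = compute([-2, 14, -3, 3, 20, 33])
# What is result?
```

Count of positive elements in [-2, 14, -3, 3, 20, 33] = 4

Answer: 4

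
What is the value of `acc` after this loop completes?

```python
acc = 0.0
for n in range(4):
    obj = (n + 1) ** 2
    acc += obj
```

Sum of squared losses 1² + 2² + ... + 4²
`acc` takes the values: 0.0 → 1.0 → 5.0 → 14.0 → 30.0

Answer: 30.0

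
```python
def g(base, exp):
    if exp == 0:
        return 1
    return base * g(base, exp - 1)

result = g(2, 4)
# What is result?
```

g(2, 4) = 2 * 2 * 2 * 2 = 16

Answer: 16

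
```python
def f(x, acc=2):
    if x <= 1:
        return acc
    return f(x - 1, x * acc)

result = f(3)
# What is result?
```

Accumulator trace (n, acc): (3, 2) -> (2, 6) -> (1, 12) -> return 12

Answer: 12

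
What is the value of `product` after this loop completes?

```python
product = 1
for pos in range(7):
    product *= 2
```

2^7 = 128
`product` takes the values: 1 → 2 → 4 → 8 → 16 → 32 → 64 → 128

Answer: 128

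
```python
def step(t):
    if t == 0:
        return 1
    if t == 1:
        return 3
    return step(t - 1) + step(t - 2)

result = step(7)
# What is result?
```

Build up from base cases: step(0)=1, step(1)=3, step(2)=4, step(3)=7, step(4)=11, step(5)=18, step(6)=29, ..., step(7)=47

Answer: 47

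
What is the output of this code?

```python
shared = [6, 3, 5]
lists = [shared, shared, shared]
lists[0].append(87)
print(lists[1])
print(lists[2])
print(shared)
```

Key concept: list of same reference.
Step by step:
`shared = [6, 3, 5]` → shared = [6, 3, 5]
`lists = [shared, shared, shared]` → lists = [[6, 3, 5], [6, 3, 5], [6, 3, 5]]
`lists[0].append(87)` → shared = [6, 3, 5, 87]; lists = [[6, 3, 5, 87], [6, 3, 5, 87], [6, 3, 5, 87]]
`print(lists[1])` → prints [6, 3, 5, 87]
`print(lists[2])` → prints [6, 3, 5, 87]
`print(shared)` → prints [6, 3, 5, 87]

Answer:
[6, 3, 5, 87]
[6, 3, 5, 87]
[6, 3, 5, 87]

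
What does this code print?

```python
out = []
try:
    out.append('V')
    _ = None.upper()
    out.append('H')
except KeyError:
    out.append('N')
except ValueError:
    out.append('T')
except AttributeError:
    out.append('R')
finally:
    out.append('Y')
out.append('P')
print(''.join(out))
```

Execution trace: 'V' (try body) → 'R' (except AttributeError) → 'Y' (finally) → 'P' (after the try/except). Output: VRYP

Answer: VRYP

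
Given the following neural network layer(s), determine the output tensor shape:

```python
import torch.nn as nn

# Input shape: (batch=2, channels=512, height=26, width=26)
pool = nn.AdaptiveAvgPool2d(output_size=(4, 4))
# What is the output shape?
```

Input: (2, 512, 26, 26) -> Output: (2, 512, 4, 4)

Answer: (2, 512, 4, 4)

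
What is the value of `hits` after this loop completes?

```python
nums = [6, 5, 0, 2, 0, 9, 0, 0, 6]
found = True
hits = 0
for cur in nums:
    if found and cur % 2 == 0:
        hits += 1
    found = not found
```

Count even values at even positions
`hits` takes the values: 0 → 1 → 2 → 3 → 4 → 5

Answer: 5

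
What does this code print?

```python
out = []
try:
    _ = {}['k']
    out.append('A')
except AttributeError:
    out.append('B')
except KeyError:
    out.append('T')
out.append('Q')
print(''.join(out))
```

Execution trace: 'T' (except KeyError) → 'Q' (after the try/except). Output: TQ

Answer: TQ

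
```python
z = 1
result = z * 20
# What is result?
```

Trace:
`z = 1` → z = 1
`result = z * 20` → result = 20
So result = 20

Answer: 20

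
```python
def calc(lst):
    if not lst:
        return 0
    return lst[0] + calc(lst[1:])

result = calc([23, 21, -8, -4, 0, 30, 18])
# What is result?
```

23 + 21 + (-8) + (-4) + 0 + 30 + 18 + 0 = 80

Answer: 80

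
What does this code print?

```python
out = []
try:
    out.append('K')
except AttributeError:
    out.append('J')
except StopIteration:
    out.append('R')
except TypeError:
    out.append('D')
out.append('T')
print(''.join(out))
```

Execution trace: 'K' (try body, no exception) → 'T' (after the try/except). Output: KT

Answer: KT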